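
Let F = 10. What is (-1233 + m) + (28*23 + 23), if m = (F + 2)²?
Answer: -422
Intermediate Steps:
m = 144 (m = (10 + 2)² = 12² = 144)
(-1233 + m) + (28*23 + 23) = (-1233 + 144) + (28*23 + 23) = -1089 + (644 + 23) = -1089 + 667 = -422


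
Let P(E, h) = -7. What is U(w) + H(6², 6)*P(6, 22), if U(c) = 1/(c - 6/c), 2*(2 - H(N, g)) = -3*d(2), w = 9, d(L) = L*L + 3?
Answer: -4369/50 ≈ -87.380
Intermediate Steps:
d(L) = 3 + L² (d(L) = L² + 3 = 3 + L²)
H(N, g) = 25/2 (H(N, g) = 2 - (-3)*(3 + 2²)/2 = 2 - (-3)*(3 + 4)/2 = 2 - (-3)*7/2 = 2 - ½*(-21) = 2 + 21/2 = 25/2)
U(w) + H(6², 6)*P(6, 22) = 9/(-6 + 9²) + (25/2)*(-7) = 9/(-6 + 81) - 175/2 = 9/75 - 175/2 = 9*(1/75) - 175/2 = 3/25 - 175/2 = -4369/50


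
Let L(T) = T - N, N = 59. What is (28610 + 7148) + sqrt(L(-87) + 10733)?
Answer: 35758 + sqrt(10587) ≈ 35861.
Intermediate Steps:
L(T) = -59 + T (L(T) = T - 1*59 = T - 59 = -59 + T)
(28610 + 7148) + sqrt(L(-87) + 10733) = (28610 + 7148) + sqrt((-59 - 87) + 10733) = 35758 + sqrt(-146 + 10733) = 35758 + sqrt(10587)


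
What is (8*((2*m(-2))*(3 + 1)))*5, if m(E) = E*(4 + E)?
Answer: -1280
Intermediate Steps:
(8*((2*m(-2))*(3 + 1)))*5 = (8*((2*(-2*(4 - 2)))*(3 + 1)))*5 = (8*((2*(-2*2))*4))*5 = (8*((2*(-4))*4))*5 = (8*(-8*4))*5 = (8*(-32))*5 = -256*5 = -1280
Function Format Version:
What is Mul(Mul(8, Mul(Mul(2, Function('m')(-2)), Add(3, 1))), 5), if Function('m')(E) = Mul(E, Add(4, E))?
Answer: -1280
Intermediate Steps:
Mul(Mul(8, Mul(Mul(2, Function('m')(-2)), Add(3, 1))), 5) = Mul(Mul(8, Mul(Mul(2, Mul(-2, Add(4, -2))), Add(3, 1))), 5) = Mul(Mul(8, Mul(Mul(2, Mul(-2, 2)), 4)), 5) = Mul(Mul(8, Mul(Mul(2, -4), 4)), 5) = Mul(Mul(8, Mul(-8, 4)), 5) = Mul(Mul(8, -32), 5) = Mul(-256, 5) = -1280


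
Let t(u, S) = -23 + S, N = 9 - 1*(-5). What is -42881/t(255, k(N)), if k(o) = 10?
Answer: 42881/13 ≈ 3298.5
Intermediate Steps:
N = 14 (N = 9 + 5 = 14)
-42881/t(255, k(N)) = -42881/(-23 + 10) = -42881/(-13) = -42881*(-1/13) = 42881/13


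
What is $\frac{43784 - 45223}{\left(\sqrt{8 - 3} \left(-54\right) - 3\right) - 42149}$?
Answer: $\frac{15164182}{444194131} - \frac{38853 \sqrt{5}}{888388262} \approx 0.034041$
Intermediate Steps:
$\frac{43784 - 45223}{\left(\sqrt{8 - 3} \left(-54\right) - 3\right) - 42149} = - \frac{1439}{\left(\sqrt{5} \left(-54\right) - 3\right) - 42149} = - \frac{1439}{\left(- 54 \sqrt{5} - 3\right) - 42149} = - \frac{1439}{\left(-3 - 54 \sqrt{5}\right) - 42149} = - \frac{1439}{-42152 - 54 \sqrt{5}}$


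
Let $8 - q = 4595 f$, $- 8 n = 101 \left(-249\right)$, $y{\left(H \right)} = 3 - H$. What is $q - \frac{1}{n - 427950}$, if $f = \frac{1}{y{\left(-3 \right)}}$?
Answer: $- \frac{1716972961}{2265634} \approx -757.83$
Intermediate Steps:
$n = \frac{25149}{8}$ ($n = - \frac{101 \left(-249\right)}{8} = \left(- \frac{1}{8}\right) \left(-25149\right) = \frac{25149}{8} \approx 3143.6$)
$f = \frac{1}{6}$ ($f = \frac{1}{3 - -3} = \frac{1}{3 + 3} = \frac{1}{6} \approx 0.16667$)
$q = - \frac{4547}{6}$ ($q = 8 - 4595 \cdot \frac{1}{6} = 8 - \frac{4595}{6} = - \frac{4547}{6} \approx -757.83$)
$q - \frac{1}{n - 427950} = - \frac{4547}{6} - \frac{1}{\frac{25149}{8} - 427950} = - \frac{4547}{6} - \frac{1}{- \frac{3398451}{8}} = - \frac{4547}{6} - - \frac{8}{3398451} = - \frac{4547}{6} + \frac{8}{3398451} = - \frac{1716972961}{2265634}$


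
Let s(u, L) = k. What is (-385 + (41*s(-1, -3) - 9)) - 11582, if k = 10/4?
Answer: -23747/2 ≈ -11874.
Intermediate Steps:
k = 5/2 (k = 10*(1/4) = 5/2 ≈ 2.5000)
s(u, L) = 5/2
(-385 + (41*s(-1, -3) - 9)) - 11582 = (-385 + (41*(5/2) - 9)) - 11582 = (-385 + (205/2 - 9)) - 11582 = (-385 + 187/2) - 11582 = -583/2 - 11582 = -23747/2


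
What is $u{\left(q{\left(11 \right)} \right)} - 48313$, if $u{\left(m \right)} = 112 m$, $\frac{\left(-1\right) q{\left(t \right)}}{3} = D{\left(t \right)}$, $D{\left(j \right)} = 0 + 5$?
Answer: $-49993$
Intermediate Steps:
$D{\left(j \right)} = 5$
$q{\left(t \right)} = -15$ ($q{\left(t \right)} = \left(-3\right) 5 = -15$)
$u{\left(q{\left(11 \right)} \right)} - 48313 = 112 \left(-15\right) - 48313 = -1680 - 48313 = -49993$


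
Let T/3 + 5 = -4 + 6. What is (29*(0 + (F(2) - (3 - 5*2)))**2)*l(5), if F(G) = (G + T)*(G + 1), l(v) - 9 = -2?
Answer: 39788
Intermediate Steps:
T = -9 (T = -15 + 3*(-4 + 6) = -15 + 3*2 = -15 + 6 = -9)
l(v) = 7 (l(v) = 9 - 2 = 7)
F(G) = (1 + G)*(-9 + G) (F(G) = (G - 9)*(G + 1) = (-9 + G)*(1 + G) = (1 + G)*(-9 + G))
(29*(0 + (F(2) - (3 - 5*2)))**2)*l(5) = (29*(0 + ((-9 + 2**2 - 8*2) - (3 - 5*2)))**2)*7 = (29*(0 + ((-9 + 4 - 16) - (3 - 10)))**2)*7 = (29*(0 + (-21 - 1*(-7)))**2)*7 = (29*(0 + (-21 + 7))**2)*7 = (29*(0 - 14)**2)*7 = (29*(-14)**2)*7 = (29*196)*7 = 5684*7 = 39788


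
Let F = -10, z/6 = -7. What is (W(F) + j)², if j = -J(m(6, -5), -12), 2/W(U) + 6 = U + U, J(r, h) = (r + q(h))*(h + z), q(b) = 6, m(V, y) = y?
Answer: 491401/169 ≈ 2907.7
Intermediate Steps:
z = -42 (z = 6*(-7) = -42)
J(r, h) = (-42 + h)*(6 + r) (J(r, h) = (r + 6)*(h - 42) = (6 + r)*(-42 + h) = (-42 + h)*(6 + r))
W(U) = 2/(-6 + 2*U) (W(U) = 2/(-6 + (U + U)) = 2/(-6 + 2*U))
j = 54 (j = -(-252 - 42*(-5) + 6*(-12) - 12*(-5)) = -(-252 + 210 - 72 + 60) = -1*(-54) = 54)
(W(F) + j)² = (1/(-3 - 10) + 54)² = (1/(-13) + 54)² = (-1/13 + 54)² = (701/13)² = 491401/169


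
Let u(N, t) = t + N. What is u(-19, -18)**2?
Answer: 1369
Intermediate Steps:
u(N, t) = N + t
u(-19, -18)**2 = (-19 - 18)**2 = (-37)**2 = 1369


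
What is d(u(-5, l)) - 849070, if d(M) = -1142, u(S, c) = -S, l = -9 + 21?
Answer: -850212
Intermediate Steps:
l = 12
d(u(-5, l)) - 849070 = -1142 - 849070 = -850212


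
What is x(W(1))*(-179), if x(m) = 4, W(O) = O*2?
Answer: -716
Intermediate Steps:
W(O) = 2*O
x(W(1))*(-179) = 4*(-179) = -716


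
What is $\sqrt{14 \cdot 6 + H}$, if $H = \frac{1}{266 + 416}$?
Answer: $\frac{\sqrt{39071098}}{682} \approx 9.1652$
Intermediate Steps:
$H = \frac{1}{682} \approx 0.0014663$
$\sqrt{14 \cdot 6 + H} = \sqrt{14 \cdot 6 + \frac{1}{682}} = \sqrt{84 + \frac{1}{682}} = \sqrt{\frac{57289}{682}} = \frac{\sqrt{39071098}}{682}$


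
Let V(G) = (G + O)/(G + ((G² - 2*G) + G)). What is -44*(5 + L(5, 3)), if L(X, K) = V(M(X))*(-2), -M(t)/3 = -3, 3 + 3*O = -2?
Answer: -51524/243 ≈ -212.03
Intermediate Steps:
O = -5/3 (O = -1 + (⅓)*(-2) = -1 - ⅔ = -5/3 ≈ -1.6667)
M(t) = 9 (M(t) = -3*(-3) = 9)
V(G) = (-5/3 + G)/G² (V(G) = (G - 5/3)/(G + ((G² - 2*G) + G)) = (-5/3 + G)/(G + (G² - G)) = (-5/3 + G)/(G²) = (-5/3 + G)/G²)
L(X, K) = -44/243 (L(X, K) = ((-5/3 + 9)/9²)*(-2) = ((1/81)*(22/3))*(-2) = (22/243)*(-2) = -44/243)
-44*(5 + L(5, 3)) = -44*(5 - 44/243) = -44*1171/243 = -51524/243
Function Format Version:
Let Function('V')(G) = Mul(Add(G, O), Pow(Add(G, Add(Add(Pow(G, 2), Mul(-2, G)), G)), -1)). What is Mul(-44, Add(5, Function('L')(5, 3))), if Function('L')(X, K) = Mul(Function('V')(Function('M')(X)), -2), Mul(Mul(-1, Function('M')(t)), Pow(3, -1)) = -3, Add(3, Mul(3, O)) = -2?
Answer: Rational(-51524, 243) ≈ -212.03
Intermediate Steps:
O = Rational(-5, 3) (O = Add(-1, Mul(Rational(1, 3), -2)) = Add(-1, Rational(-2, 3)) = Rational(-5, 3) ≈ -1.6667)
Function('M')(t) = 9 (Function('M')(t) = Mul(-3, -3) = 9)
Function('V')(G) = Mul(Pow(G, -2), Add(Rational(-5, 3), G)) (Function('V')(G) = Mul(Add(G, Rational(-5, 3)), Pow(Add(G, Add(Add(Pow(G, 2), Mul(-2, G)), G)), -1)) = Mul(Add(Rational(-5, 3), G), Pow(Add(G, Add(Pow(G, 2), Mul(-1, G))), -1)) = Mul(Add(Rational(-5, 3), G), Pow(Pow(G, 2), -1)) = Mul(Add(Rational(-5, 3), G), Pow(G, -2)) = Mul(Pow(G, -2), Add(Rational(-5, 3), G)))
Function('L')(X, K) = Rational(-44, 243) (Function('L')(X, K) = Mul(Mul(Pow(9, -2), Add(Rational(-5, 3), 9)), -2) = Mul(Mul(Rational(1, 81), Rational(22, 3)), -2) = Mul(Rational(22, 243), -2) = Rational(-44, 243))
Mul(-44, Add(5, Function('L')(5, 3))) = Mul(-44, Add(5, Rational(-44, 243))) = Mul(-44, Rational(1171, 243)) = Rational(-51524, 243)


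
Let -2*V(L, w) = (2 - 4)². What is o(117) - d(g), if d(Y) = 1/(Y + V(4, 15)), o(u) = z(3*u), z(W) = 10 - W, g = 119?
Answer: -39898/117 ≈ -341.01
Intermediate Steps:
V(L, w) = -2 (V(L, w) = -(2 - 4)²/2 = -½*(-2)² = -½*4 = -2)
o(u) = 10 - 3*u
d(Y) = 1/(-2 + Y) (d(Y) = 1/(Y - 2) = 1/(-2 + Y))
o(117) - d(g) = (10 - 3*117) - 1/(-2 + 119) = (10 - 351) - 1/117 = -341 - 1*1/117 = -341 - 1/117 = -39898/117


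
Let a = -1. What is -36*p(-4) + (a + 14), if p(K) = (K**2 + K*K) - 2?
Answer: -1067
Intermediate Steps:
p(K) = -2 + 2*K**2 (p(K) = (K**2 + K**2) - 2 = 2*K**2 - 2 = -2 + 2*K**2)
-36*p(-4) + (a + 14) = -36*(-2 + 2*(-4)**2) + (-1 + 14) = -36*(-2 + 2*16) + 13 = -36*(-2 + 32) + 13 = -36*30 + 13 = -1080 + 13 = -1067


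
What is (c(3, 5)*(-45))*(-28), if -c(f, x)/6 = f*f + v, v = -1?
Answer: -60480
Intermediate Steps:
c(f, x) = 6 - 6*f² (c(f, x) = -6*(f*f - 1) = -6*(f² - 1) = -6*(-1 + f²) = 6 - 6*f²)
(c(3, 5)*(-45))*(-28) = ((6 - 6*3²)*(-45))*(-28) = ((6 - 6*9)*(-45))*(-28) = ((6 - 54)*(-45))*(-28) = -48*(-45)*(-28) = 2160*(-28) = -60480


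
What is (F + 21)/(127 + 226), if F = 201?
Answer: 222/353 ≈ 0.62889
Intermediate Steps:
(F + 21)/(127 + 226) = (201 + 21)/(127 + 226) = 222/353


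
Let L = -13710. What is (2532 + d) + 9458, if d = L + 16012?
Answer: 14292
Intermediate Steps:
d = 2302 (d = -13710 + 16012 = 2302)
(2532 + d) + 9458 = (2532 + 2302) + 9458 = 4834 + 9458 = 14292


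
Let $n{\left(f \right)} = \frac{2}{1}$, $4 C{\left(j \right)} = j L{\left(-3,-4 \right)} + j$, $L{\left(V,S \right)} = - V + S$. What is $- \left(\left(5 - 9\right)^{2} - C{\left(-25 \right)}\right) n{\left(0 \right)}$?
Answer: $-32$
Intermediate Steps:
$L{\left(V,S \right)} = S - V$
$C{\left(j \right)} = 0$ ($C{\left(j \right)} = \frac{j \left(-4 - -3\right) + j}{4} = \frac{j \left(-4 + 3\right) + j}{4} = \frac{j \left(-1\right) + j}{4} = \frac{- j + j}{4} = \frac{1}{4} \cdot 0 = 0$)
$n{\left(f \right)} = 2$ ($n{\left(f \right)} = 2 \cdot 1 = 2$)
$- \left(\left(5 - 9\right)^{2} - C{\left(-25 \right)}\right) n{\left(0 \right)} = - \left(\left(5 - 9\right)^{2} - 0\right) 2 = - \left(\left(-4\right)^{2} + 0\right) 2 = - \left(16 + 0\right) 2 = - 16 \cdot 2 = \left(-1\right) 32 = -32$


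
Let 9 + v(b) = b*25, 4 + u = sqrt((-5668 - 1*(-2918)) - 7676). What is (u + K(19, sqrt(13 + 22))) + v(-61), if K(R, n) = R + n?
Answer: -1519 + sqrt(35) + I*sqrt(10426) ≈ -1513.1 + 102.11*I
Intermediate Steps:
u = -4 + I*sqrt(10426) (u = -4 + sqrt((-5668 - 1*(-2918)) - 7676) = -4 + sqrt((-5668 + 2918) - 7676) = -4 + sqrt(-2750 - 7676) = -4 + sqrt(-10426) = -4 + I*sqrt(10426) ≈ -4.0 + 102.11*I)
v(b) = -9 + 25*b (v(b) = -9 + b*25 = -9 + 25*b)
(u + K(19, sqrt(13 + 22))) + v(-61) = ((-4 + I*sqrt(10426)) + (19 + sqrt(13 + 22))) + (-9 + 25*(-61)) = ((-4 + I*sqrt(10426)) + (19 + sqrt(35))) + (-9 - 1525) = (15 + sqrt(35) + I*sqrt(10426)) - 1534 = -1519 + sqrt(35) + I*sqrt(10426)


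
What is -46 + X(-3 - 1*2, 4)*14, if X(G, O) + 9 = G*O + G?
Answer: -522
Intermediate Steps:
X(G, O) = -9 + G + G*O (X(G, O) = -9 + (G*O + G) = -9 + (G + G*O) = -9 + G + G*O)
-46 + X(-3 - 1*2, 4)*14 = -46 + (-9 + (-3 - 1*2) + (-3 - 1*2)*4)*14 = -46 + (-9 + (-3 - 2) + (-3 - 2)*4)*14 = -46 + (-9 - 5 - 5*4)*14 = -46 + (-9 - 5 - 20)*14 = -46 - 34*14 = -46 - 476 = -522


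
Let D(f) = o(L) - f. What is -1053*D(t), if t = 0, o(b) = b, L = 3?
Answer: -3159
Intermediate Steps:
D(f) = 3 - f
-1053*D(t) = -1053*(3 - 1*0) = -1053*(3 + 0) = -1053*3 = -3159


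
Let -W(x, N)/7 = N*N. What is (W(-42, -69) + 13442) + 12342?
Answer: -7543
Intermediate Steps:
W(x, N) = -7*N² (W(x, N) = -7*N*N = -7*N²)
(W(-42, -69) + 13442) + 12342 = (-7*(-69)² + 13442) + 12342 = (-7*4761 + 13442) + 12342 = (-33327 + 13442) + 12342 = -19885 + 12342 = -7543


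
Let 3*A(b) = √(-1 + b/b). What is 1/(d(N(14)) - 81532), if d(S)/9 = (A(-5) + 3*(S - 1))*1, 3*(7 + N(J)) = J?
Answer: -1/81622 ≈ -1.2252e-5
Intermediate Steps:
A(b) = 0 (A(b) = √(-1 + b/b)/3 = √(-1 + 1)/3 = √0/3 = (⅓)*0 = 0)
N(J) = -7 + J/3
d(S) = -27 + 27*S (d(S) = 9*((0 + 3*(S - 1))*1) = 9*((0 + 3*(-1 + S))*1) = 9*((0 + (-3 + 3*S))*1) = 9*((-3 + 3*S)*1) = 9*(-3 + 3*S) = -27 + 27*S)
1/(d(N(14)) - 81532) = 1/((-27 + 27*(-7 + (⅓)*14)) - 81532) = 1/((-27 + 27*(-7 + 14/3)) - 81532) = 1/((-27 + 27*(-7/3)) - 81532) = 1/((-27 - 63) - 81532) = 1/(-90 - 81532) = 1/(-81622) = -1/81622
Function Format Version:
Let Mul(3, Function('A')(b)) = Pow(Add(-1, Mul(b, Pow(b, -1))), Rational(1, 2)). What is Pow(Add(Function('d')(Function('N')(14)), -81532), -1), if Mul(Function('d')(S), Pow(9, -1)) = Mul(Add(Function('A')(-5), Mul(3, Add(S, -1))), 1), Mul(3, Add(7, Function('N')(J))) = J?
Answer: Rational(-1, 81622) ≈ -1.2252e-5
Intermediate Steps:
Function('A')(b) = 0 (Function('A')(b) = Mul(Rational(1, 3), Pow(Add(-1, Mul(b, Pow(b, -1))), Rational(1, 2))) = Mul(Rational(1, 3), Pow(Add(-1, 1), Rational(1, 2))) = Mul(Rational(1, 3), Pow(0, Rational(1, 2))) = Mul(Rational(1, 3), 0) = 0)
Function('N')(J) = Add(-7, Mul(Rational(1, 3), J))
Function('d')(S) = Add(-27, Mul(27, S)) (Function('d')(S) = Mul(9, Mul(Add(0, Mul(3, Add(S, -1))), 1)) = Mul(9, Mul(Add(0, Mul(3, Add(-1, S))), 1)) = Mul(9, Mul(Add(0, Add(-3, Mul(3, S))), 1)) = Mul(9, Mul(Add(-3, Mul(3, S)), 1)) = Mul(9, Add(-3, Mul(3, S))) = Add(-27, Mul(27, S)))
Pow(Add(Function('d')(Function('N')(14)), -81532), -1) = Pow(Add(Add(-27, Mul(27, Add(-7, Mul(Rational(1, 3), 14)))), -81532), -1) = Pow(Add(Add(-27, Mul(27, Add(-7, Rational(14, 3)))), -81532), -1) = Pow(Add(Add(-27, Mul(27, Rational(-7, 3))), -81532), -1) = Pow(Add(Add(-27, -63), -81532), -1) = Pow(Add(-90, -81532), -1) = Pow(-81622, -1) = Rational(-1, 81622)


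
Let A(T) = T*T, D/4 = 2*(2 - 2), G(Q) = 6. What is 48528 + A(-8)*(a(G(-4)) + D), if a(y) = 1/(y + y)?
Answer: 145600/3 ≈ 48533.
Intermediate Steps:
a(y) = 1/(2*y)
D = 0 (D = 4*(2*(2 - 2)) = 4*(2*0) = 4*0 = 0)
A(T) = T²
48528 + A(-8)*(a(G(-4)) + D) = 48528 + (-8)²*((½)/6 + 0) = 48528 + 64*((½)*(⅙) + 0) = 48528 + 64*(1/12 + 0) = 48528 + 64*(1/12) = 48528 + 16/3 = 145600/3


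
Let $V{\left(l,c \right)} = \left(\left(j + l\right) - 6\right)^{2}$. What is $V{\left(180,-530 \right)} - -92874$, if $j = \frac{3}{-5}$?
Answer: $\frac{3073539}{25} \approx 1.2294 \cdot 10^{5}$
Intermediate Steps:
$j = - \frac{3}{5}$ ($j = 3 \left(- \frac{1}{5}\right) = - \frac{3}{5} \approx -0.6$)
$V{\left(l,c \right)} = \left(- \frac{33}{5} + l\right)^{2}$ ($V{\left(l,c \right)} = \left(\left(- \frac{3}{5} + l\right) - 6\right)^{2} = \left(- \frac{33}{5} + l\right)^{2}$)
$V{\left(180,-530 \right)} - -92874 = \frac{\left(-33 + 5 \cdot 180\right)^{2}}{25} - -92874 = \frac{\left(-33 + 900\right)^{2}}{25} + 92874 = \frac{867^{2}}{25} + 92874 = \frac{1}{25} \cdot 751689 + 92874 = \frac{751689}{25} + 92874 = \frac{3073539}{25}$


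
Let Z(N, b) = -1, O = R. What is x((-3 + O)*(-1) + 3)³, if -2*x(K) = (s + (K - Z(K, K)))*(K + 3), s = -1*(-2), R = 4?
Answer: -15625/8 ≈ -1953.1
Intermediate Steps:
O = 4
s = 2
x(K) = -(3 + K)²/2 (x(K) = -(2 + (K - 1*(-1)))*(K + 3)/2 = -(2 + (K + 1))*(3 + K)/2 = -(2 + (1 + K))*(3 + K)/2 = -(3 + K)*(3 + K)/2 = -(3 + K)²/2)
x((-3 + O)*(-1) + 3)³ = (-9/2 - 3*((-3 + 4)*(-1) + 3) - ((-3 + 4)*(-1) + 3)²/2)³ = (-9/2 - 3*(1*(-1) + 3) - (1*(-1) + 3)²/2)³ = (-9/2 - 3*(-1 + 3) - (-1 + 3)²/2)³ = (-9/2 - 3*2 - ½*2²)³ = (-9/2 - 6 - ½*4)³ = (-9/2 - 6 - 2)³ = (-25/2)³ = -15625/8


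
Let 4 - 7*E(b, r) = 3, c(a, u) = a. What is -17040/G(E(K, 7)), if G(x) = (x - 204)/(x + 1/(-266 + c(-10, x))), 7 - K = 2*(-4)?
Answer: 381980/32821 ≈ 11.638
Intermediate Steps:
K = 15 (K = 7 - 2*(-4) = 7 - 1*(-8) = 7 + 8 = 15)
E(b, r) = ⅐ (E(b, r) = 4/7 - ⅐*3 = 4/7 - 3/7 = ⅐)
G(x) = (-204 + x)/(-1/276 + x) (G(x) = (x - 204)/(x + 1/(-266 - 10)) = (-204 + x)/(x + 1/(-276)) = (-204 + x)/(x - 1/276) = (-204 + x)/(-1/276 + x))
-17040/G(E(K, 7)) = -17040*(1 - 276*⅐)/(276*(204 - 1*⅐)) = -17040*(1 - 276/7)/(276*(204 - ⅐)) = -17040/(276*(1427/7)/(-269/7)) = -17040/(276*(-7/269)*(1427/7)) = -17040/(-393852/269) = -17040*(-269/393852) = 381980/32821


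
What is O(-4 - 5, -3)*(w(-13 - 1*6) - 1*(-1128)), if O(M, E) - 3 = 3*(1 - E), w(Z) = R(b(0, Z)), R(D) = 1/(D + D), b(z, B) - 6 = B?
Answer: 439905/26 ≈ 16919.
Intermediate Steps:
b(z, B) = 6 + B
R(D) = 1/(2*D)
w(Z) = 1/(2*(6 + Z))
O(M, E) = 6 - 3*E (O(M, E) = 3 + 3*(1 - E) = 3 + (3 - 3*E) = 6 - 3*E)
O(-4 - 5, -3)*(w(-13 - 1*6) - 1*(-1128)) = (6 - 3*(-3))*(1/(2*(6 + (-13 - 1*6))) - 1*(-1128)) = (6 + 9)*(1/(2*(6 + (-13 - 6))) + 1128) = 15*(1/(2*(6 - 19)) + 1128) = 15*((1/2)/(-13) + 1128) = 15*((1/2)*(-1/13) + 1128) = 15*(-1/26 + 1128) = 15*(29327/26) = 439905/26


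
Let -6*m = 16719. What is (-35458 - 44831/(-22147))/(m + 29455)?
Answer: -1570486990/1181254539 ≈ -1.3295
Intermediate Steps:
m = -5573/2 (m = -⅙*16719 = -5573/2 ≈ -2786.5)
(-35458 - 44831/(-22147))/(m + 29455) = (-35458 - 44831/(-22147))/(-5573/2 + 29455) = (-35458 - 44831*(-1/22147))/(53337/2) = (-35458 + 44831/22147)*(2/53337) = -785243495/22147*2/53337 = -1570486990/1181254539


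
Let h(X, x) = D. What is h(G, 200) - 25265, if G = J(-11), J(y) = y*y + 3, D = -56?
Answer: -25321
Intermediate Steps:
J(y) = 3 + y² (J(y) = y² + 3 = 3 + y²)
G = 124 (G = 3 + (-11)² = 3 + 121 = 124)
h(X, x) = -56
h(G, 200) - 25265 = -56 - 25265 = -25321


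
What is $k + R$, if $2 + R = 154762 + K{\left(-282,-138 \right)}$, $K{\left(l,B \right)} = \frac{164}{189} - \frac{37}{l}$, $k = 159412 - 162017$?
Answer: $\frac{2703203477}{17766} \approx 1.5216 \cdot 10^{5}$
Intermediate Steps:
$k = -2605$ ($k = 159412 - 162017 = -2605$)
$K{\left(l,B \right)} = \frac{164}{189} - \frac{37}{l}$ ($K{\left(l,B \right)} = 164 \cdot \frac{1}{189} - \frac{37}{l} = \frac{164}{189} - \frac{37}{l}$)
$R = \frac{2749483907}{17766}$ ($R = -2 + \left(154762 + \left(\frac{164}{189} - \frac{37}{-282}\right)\right) = -2 + \left(154762 + \left(\frac{164}{189} - - \frac{37}{282}\right)\right) = -2 + \left(154762 + \left(\frac{164}{189} + \frac{37}{282}\right)\right) = -2 + \left(154762 + \frac{17747}{17766}\right) = -2 + \frac{2749519439}{17766} = \frac{2749483907}{17766} \approx 1.5476 \cdot 10^{5}$)
$k + R = -2605 + \frac{2749483907}{17766} = \frac{2703203477}{17766}$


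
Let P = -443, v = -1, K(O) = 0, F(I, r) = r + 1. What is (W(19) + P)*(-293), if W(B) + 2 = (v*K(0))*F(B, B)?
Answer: 130385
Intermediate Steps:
F(I, r) = 1 + r
W(B) = -2 (W(B) = -2 + (-1*0)*(1 + B) = -2 + 0*(1 + B) = -2 + 0 = -2)
(W(19) + P)*(-293) = (-2 - 443)*(-293) = -445*(-293) = 130385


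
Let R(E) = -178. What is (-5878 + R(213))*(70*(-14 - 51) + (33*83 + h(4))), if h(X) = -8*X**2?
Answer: 11742584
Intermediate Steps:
(-5878 + R(213))*(70*(-14 - 51) + (33*83 + h(4))) = (-5878 - 178)*(70*(-14 - 51) + (33*83 - 8*4**2)) = -6056*(70*(-65) + (2739 - 8*16)) = -6056*(-4550 + (2739 - 128)) = -6056*(-4550 + 2611) = -6056*(-1939) = 11742584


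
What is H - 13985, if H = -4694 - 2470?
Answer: -21149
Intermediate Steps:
H = -7164
H - 13985 = -7164 - 13985 = -21149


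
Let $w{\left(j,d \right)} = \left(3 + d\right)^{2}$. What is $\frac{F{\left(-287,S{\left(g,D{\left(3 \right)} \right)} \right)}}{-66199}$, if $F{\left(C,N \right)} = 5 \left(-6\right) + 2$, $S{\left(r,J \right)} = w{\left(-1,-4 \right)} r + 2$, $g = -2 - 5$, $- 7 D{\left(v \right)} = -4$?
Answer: $\frac{4}{9457} \approx 0.00042297$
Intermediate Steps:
$D{\left(v \right)} = \frac{4}{7}$ ($D{\left(v \right)} = \left(- \frac{1}{7}\right) \left(-4\right) = \frac{4}{7}$)
$g = -7$
$S{\left(r,J \right)} = 2 + r$ ($S{\left(r,J \right)} = \left(3 - 4\right)^{2} r + 2 = \left(-1\right)^{2} r + 2 = 1 r + 2 = r + 2 = 2 + r$)
$F{\left(C,N \right)} = -28$ ($F{\left(C,N \right)} = -30 + 2 = -28$)
$\frac{F{\left(-287,S{\left(g,D{\left(3 \right)} \right)} \right)}}{-66199} = - \frac{28}{-66199} = \left(-28\right) \left(- \frac{1}{66199}\right) = \frac{4}{9457}$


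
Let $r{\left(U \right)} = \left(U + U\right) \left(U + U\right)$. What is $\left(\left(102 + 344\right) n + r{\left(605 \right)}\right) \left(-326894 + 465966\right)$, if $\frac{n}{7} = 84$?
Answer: $240086669056$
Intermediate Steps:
$n = 588$ ($n = 7 \cdot 84 = 588$)
$r{\left(U \right)} = 4 U^{2}$ ($r{\left(U \right)} = 2 U 2 U = 4 U^{2}$)
$\left(\left(102 + 344\right) n + r{\left(605 \right)}\right) \left(-326894 + 465966\right) = \left(\left(102 + 344\right) 588 + 4 \cdot 605^{2}\right) \left(-326894 + 465966\right) = \left(446 \cdot 588 + 4 \cdot 366025\right) 139072 = \left(262248 + 1464100\right) 139072 = 1726348 \cdot 139072 = 240086669056$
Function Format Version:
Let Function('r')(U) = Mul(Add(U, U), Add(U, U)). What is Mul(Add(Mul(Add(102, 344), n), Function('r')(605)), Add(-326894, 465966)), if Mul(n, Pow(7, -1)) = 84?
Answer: 240086669056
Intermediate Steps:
n = 588 (n = Mul(7, 84) = 588)
Function('r')(U) = Mul(4, Pow(U, 2)) (Function('r')(U) = Mul(Mul(2, U), Mul(2, U)) = Mul(4, Pow(U, 2)))
Mul(Add(Mul(Add(102, 344), n), Function('r')(605)), Add(-326894, 465966)) = Mul(Add(Mul(Add(102, 344), 588), Mul(4, Pow(605, 2))), Add(-326894, 465966)) = Mul(Add(Mul(446, 588), Mul(4, 366025)), 139072) = Mul(Add(262248, 1464100), 139072) = Mul(1726348, 139072) = 240086669056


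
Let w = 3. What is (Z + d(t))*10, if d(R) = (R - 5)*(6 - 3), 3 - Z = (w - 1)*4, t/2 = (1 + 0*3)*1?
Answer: -140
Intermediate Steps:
t = 2 (t = 2*((1 + 0*3)*1) = 2*((1 + 0)*1) = 2*(1*1) = 2*1 = 2)
Z = -5 (Z = 3 - (3 - 1)*4 = 3 - 2*4 = 3 - 1*8 = 3 - 8 = -5)
d(R) = -15 + 3*R (d(R) = (-5 + R)*3 = -15 + 3*R)
(Z + d(t))*10 = (-5 + (-15 + 3*2))*10 = (-5 + (-15 + 6))*10 = (-5 - 9)*10 = -14*10 = -140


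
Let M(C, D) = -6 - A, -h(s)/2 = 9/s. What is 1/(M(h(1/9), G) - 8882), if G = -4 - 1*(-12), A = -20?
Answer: -1/8868 ≈ -0.00011277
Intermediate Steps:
G = 8 (G = -4 + 12 = 8)
h(s) = -18/s
M(C, D) = 14 (M(C, D) = -6 - 1*(-20) = -6 + 20 = 14)
1/(M(h(1/9), G) - 8882) = 1/(14 - 8882) = 1/(-8868) = -1/8868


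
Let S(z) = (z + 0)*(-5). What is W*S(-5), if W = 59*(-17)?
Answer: -25075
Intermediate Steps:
W = -1003
S(z) = -5*z (S(z) = z*(-5) = -5*z)
W*S(-5) = -(-5015)*(-5) = -1003*25 = -25075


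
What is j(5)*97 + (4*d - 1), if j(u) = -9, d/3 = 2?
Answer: -850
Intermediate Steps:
d = 6 (d = 3*2 = 6)
j(5)*97 + (4*d - 1) = -9*97 + (4*6 - 1) = -873 + (24 - 1) = -873 + 23 = -850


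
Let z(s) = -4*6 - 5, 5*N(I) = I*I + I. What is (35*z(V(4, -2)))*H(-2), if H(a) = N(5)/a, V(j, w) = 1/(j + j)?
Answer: 3045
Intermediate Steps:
N(I) = I/5 + I**2/5 (N(I) = (I*I + I)/5 = (I**2 + I)/5 = (I + I**2)/5 = I/5 + I**2/5)
V(j, w) = 1/(2*j)
z(s) = -29 (z(s) = -24 - 5 = -29)
H(a) = 6/a (H(a) = ((1/5)*5*(1 + 5))/a = ((1/5)*5*6)/a = 6/a)
(35*z(V(4, -2)))*H(-2) = (35*(-29))*(6/(-2)) = -6090*(-1)/2 = -1015*(-3) = 3045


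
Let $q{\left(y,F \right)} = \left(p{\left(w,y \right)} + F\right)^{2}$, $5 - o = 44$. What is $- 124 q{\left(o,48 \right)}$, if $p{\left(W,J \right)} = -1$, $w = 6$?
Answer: $-273916$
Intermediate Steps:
$o = -39$ ($o = 5 - 44 = -39$)
$q{\left(y,F \right)} = \left(-1 + F\right)^{2}$
$- 124 q{\left(o,48 \right)} = - 124 \left(-1 + 48\right)^{2} = - 124 \cdot 47^{2} = \left(-124\right) 2209 = -273916$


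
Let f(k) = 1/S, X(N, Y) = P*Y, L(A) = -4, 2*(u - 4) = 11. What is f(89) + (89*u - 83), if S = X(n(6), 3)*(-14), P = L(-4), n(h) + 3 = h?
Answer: 128101/168 ≈ 762.51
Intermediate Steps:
u = 19/2 (u = 4 + (½)*11 = 4 + 11/2 = 19/2 ≈ 9.5000)
n(h) = -3 + h
P = -4
X(N, Y) = -4*Y
S = 168 (S = -4*3*(-14) = -12*(-14) = 168)
f(k) = 1/168
f(89) + (89*u - 83) = 1/168 + (89*(19/2) - 83) = 1/168 + (1691/2 - 83) = 1/168 + 1525/2 = 128101/168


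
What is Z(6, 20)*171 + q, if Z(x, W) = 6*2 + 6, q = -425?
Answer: 2653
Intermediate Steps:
Z(x, W) = 18 (Z(x, W) = 12 + 6 = 18)
Z(6, 20)*171 + q = 18*171 - 425 = 3078 - 425 = 2653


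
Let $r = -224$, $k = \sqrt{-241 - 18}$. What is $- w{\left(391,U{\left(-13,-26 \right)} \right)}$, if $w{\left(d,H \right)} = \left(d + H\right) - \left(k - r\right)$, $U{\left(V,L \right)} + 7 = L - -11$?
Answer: $-145 + i \sqrt{259} \approx -145.0 + 16.093 i$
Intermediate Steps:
$k = i \sqrt{259}$ ($k = \sqrt{-259} = i \sqrt{259} \approx 16.093 i$)
$U{\left(V,L \right)} = 4 + L$ ($U{\left(V,L \right)} = -7 + \left(L - -11\right) = -7 + \left(L + 11\right) = -7 + \left(11 + L\right) = 4 + L$)
$w{\left(d,H \right)} = -224 + H + d - i \sqrt{259}$ ($w{\left(d,H \right)} = \left(d + H\right) - \left(224 + i \sqrt{259}\right) = \left(H + d\right) - \left(224 + i \sqrt{259}\right) = -224 + H + d - i \sqrt{259}$)
$- w{\left(391,U{\left(-13,-26 \right)} \right)} = - (-224 + \left(4 - 26\right) + 391 - i \sqrt{259}) = - (-224 - 22 + 391 - i \sqrt{259}) = - (145 - i \sqrt{259}) = -145 + i \sqrt{259}$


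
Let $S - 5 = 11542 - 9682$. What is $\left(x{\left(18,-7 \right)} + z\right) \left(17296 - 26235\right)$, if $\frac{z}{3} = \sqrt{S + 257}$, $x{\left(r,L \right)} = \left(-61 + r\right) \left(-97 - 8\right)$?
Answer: $-40359585 - 26817 \sqrt{2122} \approx -4.1595 \cdot 10^{7}$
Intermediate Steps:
$S = 1865$ ($S = 5 + \left(11542 - 9682\right) = 5 + 1860 = 1865$)
$x{\left(r,L \right)} = 6405 - 105 r$ ($x{\left(r,L \right)} = \left(-61 + r\right) \left(-105\right) = 6405 - 105 r$)
$z = 3 \sqrt{2122}$ ($z = 3 \sqrt{1865 + 257} = 3 \sqrt{2122} \approx 138.2$)
$\left(x{\left(18,-7 \right)} + z\right) \left(17296 - 26235\right) = \left(\left(6405 - 1890\right) + 3 \sqrt{2122}\right) \left(17296 - 26235\right) = \left(\left(6405 - 1890\right) + 3 \sqrt{2122}\right) \left(-8939\right) = \left(4515 + 3 \sqrt{2122}\right) \left(-8939\right) = -40359585 - 26817 \sqrt{2122}$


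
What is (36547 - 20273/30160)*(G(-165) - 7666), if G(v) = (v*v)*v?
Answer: -4959837243915377/30160 ≈ -1.6445e+11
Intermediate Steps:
G(v) = v**3 (G(v) = v**2*v = v**3)
(36547 - 20273/30160)*(G(-165) - 7666) = (36547 - 20273/30160)*((-165)**3 - 7666) = (36547 - 20273*1/30160)*(-4492125 - 7666) = (36547 - 20273/30160)*(-4499791) = (1102237247/30160)*(-4499791) = -4959837243915377/30160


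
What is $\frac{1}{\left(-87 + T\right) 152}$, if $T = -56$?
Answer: $- \frac{1}{21736} \approx -4.6007 \cdot 10^{-5}$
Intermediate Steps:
$\frac{1}{\left(-87 + T\right) 152} = \frac{1}{\left(-87 - 56\right) 152} = \frac{1}{\left(-143\right) 152} = \frac{1}{-21736} = - \frac{1}{21736}$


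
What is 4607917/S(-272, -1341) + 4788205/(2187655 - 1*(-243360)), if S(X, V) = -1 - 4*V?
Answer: 2245518897834/2607506689 ≈ 861.17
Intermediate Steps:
4607917/S(-272, -1341) + 4788205/(2187655 - 1*(-243360)) = 4607917/(-1 - 4*(-1341)) + 4788205/(2187655 - 1*(-243360)) = 4607917/(-1 + 5364) + 4788205/(2187655 + 243360) = 4607917/5363 + 4788205/2431015 = 4607917*(1/5363) + 4788205*(1/2431015) = 4607917/5363 + 957641/486203 = 2245518897834/2607506689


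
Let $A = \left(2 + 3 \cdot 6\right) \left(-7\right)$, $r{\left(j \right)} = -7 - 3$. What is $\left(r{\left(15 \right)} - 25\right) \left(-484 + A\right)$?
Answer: $21840$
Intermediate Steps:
$r{\left(j \right)} = -10$ ($r{\left(j \right)} = -7 - 3 = -10$)
$A = -140$ ($A = \left(2 + 18\right) \left(-7\right) = 20 \left(-7\right) = -140$)
$\left(r{\left(15 \right)} - 25\right) \left(-484 + A\right) = \left(-10 - 25\right) \left(-484 - 140\right) = \left(-10 - 25\right) \left(-624\right) = \left(-35\right) \left(-624\right) = 21840$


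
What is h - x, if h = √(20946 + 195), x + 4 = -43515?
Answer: 43519 + 27*√29 ≈ 43664.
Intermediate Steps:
x = -43519 (x = -4 - 43515 = -43519)
h = 27*√29 (h = √21141 = 27*√29 ≈ 145.40)
h - x = 27*√29 - 1*(-43519) = 27*√29 + 43519 = 43519 + 27*√29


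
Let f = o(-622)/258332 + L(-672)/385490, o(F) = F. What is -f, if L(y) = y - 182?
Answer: 16442511/3556585810 ≈ 0.0046231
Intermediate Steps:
L(y) = -182 + y
f = -16442511/3556585810 (f = -622/258332 + (-182 - 672)/385490 = -622*1/258332 - 854*1/385490 = -311/129166 - 61/27535 = -16442511/3556585810 ≈ -0.0046231)
-f = -1*(-16442511/3556585810) = 16442511/3556585810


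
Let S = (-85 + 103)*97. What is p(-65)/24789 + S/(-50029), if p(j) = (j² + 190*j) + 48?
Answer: -447365827/1240168881 ≈ -0.36073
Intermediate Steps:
p(j) = 48 + j² + 190*j
S = 1746 (S = 18*97 = 1746)
p(-65)/24789 + S/(-50029) = (48 + (-65)² + 190*(-65))/24789 + 1746/(-50029) = (48 + 4225 - 12350)*(1/24789) + 1746*(-1/50029) = -8077*1/24789 - 1746/50029 = -8077/24789 - 1746/50029 = -447365827/1240168881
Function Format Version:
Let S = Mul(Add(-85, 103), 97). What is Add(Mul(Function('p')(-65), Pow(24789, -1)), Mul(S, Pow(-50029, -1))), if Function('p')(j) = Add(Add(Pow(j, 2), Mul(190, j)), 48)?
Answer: Rational(-447365827, 1240168881) ≈ -0.36073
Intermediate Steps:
Function('p')(j) = Add(48, Pow(j, 2), Mul(190, j))
S = 1746 (S = Mul(18, 97) = 1746)
Add(Mul(Function('p')(-65), Pow(24789, -1)), Mul(S, Pow(-50029, -1))) = Add(Mul(Add(48, Pow(-65, 2), Mul(190, -65)), Pow(24789, -1)), Mul(1746, Pow(-50029, -1))) = Add(Mul(Add(48, 4225, -12350), Rational(1, 24789)), Mul(1746, Rational(-1, 50029))) = Add(Mul(-8077, Rational(1, 24789)), Rational(-1746, 50029)) = Add(Rational(-8077, 24789), Rational(-1746, 50029)) = Rational(-447365827, 1240168881)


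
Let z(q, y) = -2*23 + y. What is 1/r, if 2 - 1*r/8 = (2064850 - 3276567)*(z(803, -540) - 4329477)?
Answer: -1/41974487585352 ≈ -2.3824e-14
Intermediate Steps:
z(q, y) = -46 + y
r = -41974487585352 (r = 16 - 8*(2064850 - 3276567)*((-46 - 540) - 4329477) = 16 - (-9693736)*(-586 - 4329477) = 16 - (-9693736)*(-4330063) = 16 - 8*5246810948171 = 16 - 41974487585368 = -41974487585352)
1/r = 1/(-41974487585352) = -1/41974487585352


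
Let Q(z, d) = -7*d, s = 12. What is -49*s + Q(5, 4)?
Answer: -616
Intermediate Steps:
-49*s + Q(5, 4) = -49*12 - 7*4 = -588 - 28 = -616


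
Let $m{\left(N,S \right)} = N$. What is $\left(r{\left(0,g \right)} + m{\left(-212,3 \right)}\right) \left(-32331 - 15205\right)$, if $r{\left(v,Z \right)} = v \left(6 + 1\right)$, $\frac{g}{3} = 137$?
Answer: $10077632$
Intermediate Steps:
$g = 411$ ($g = 3 \cdot 137 = 411$)
$r{\left(v,Z \right)} = 7 v$ ($r{\left(v,Z \right)} = v 7 = 7 v$)
$\left(r{\left(0,g \right)} + m{\left(-212,3 \right)}\right) \left(-32331 - 15205\right) = \left(7 \cdot 0 - 212\right) \left(-32331 - 15205\right) = \left(0 - 212\right) \left(-47536\right) = \left(-212\right) \left(-47536\right) = 10077632$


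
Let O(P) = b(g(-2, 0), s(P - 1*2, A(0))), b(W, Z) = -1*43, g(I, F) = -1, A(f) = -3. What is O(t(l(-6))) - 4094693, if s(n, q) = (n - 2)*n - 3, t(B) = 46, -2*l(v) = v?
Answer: -4094736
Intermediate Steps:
l(v) = -v/2
s(n, q) = -3 + n*(-2 + n) (s(n, q) = (-2 + n)*n - 3 = n*(-2 + n) - 3 = -3 + n*(-2 + n))
b(W, Z) = -43
O(P) = -43
O(t(l(-6))) - 4094693 = -43 - 4094693 = -4094736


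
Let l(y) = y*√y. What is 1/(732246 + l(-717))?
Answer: 244082/178850935443 + 239*I*√717/178850935443 ≈ 1.3647e-6 + 3.5782e-8*I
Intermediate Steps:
l(y) = y^(3/2)
1/(732246 + l(-717)) = 1/(732246 + (-717)^(3/2)) = 1/(732246 - 717*I*√717)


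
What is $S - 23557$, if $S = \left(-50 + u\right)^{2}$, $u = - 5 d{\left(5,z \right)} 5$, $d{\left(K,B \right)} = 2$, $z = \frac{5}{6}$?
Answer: $-13557$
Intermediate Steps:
$z = \frac{5}{6}$ ($z = 5 \cdot \frac{1}{6} = \frac{5}{6} \approx 0.83333$)
$u = -50$ ($u = \left(-5\right) 2 \cdot 5 = \left(-10\right) 5 = -50$)
$S = 10000$ ($S = \left(-50 - 50\right)^{2} = \left(-100\right)^{2} = 10000$)
$S - 23557 = 10000 - 23557 = -13557$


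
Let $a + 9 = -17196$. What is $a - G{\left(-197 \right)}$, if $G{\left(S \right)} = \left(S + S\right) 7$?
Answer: $-14447$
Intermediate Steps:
$a = -17205$ ($a = -9 - 17196 = -17205$)
$G{\left(S \right)} = 14 S$ ($G{\left(S \right)} = 2 S 7 = 14 S$)
$a - G{\left(-197 \right)} = -17205 - 14 \left(-197\right) = -17205 - -2758 = -17205 + 2758 = -14447$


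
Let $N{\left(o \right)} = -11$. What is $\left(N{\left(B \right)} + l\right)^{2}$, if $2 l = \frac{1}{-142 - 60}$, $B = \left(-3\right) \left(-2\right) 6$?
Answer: $\frac{19758025}{163216} \approx 121.05$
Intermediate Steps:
$B = 36$ ($B = 6 \cdot 6 = 36$)
$l = - \frac{1}{404}$ ($l = \frac{1}{2 \left(-142 - 60\right)} = \frac{1}{2 \left(-202\right)} = \frac{1}{2} \left(- \frac{1}{202}\right) = - \frac{1}{404} \approx -0.0024752$)
$\left(N{\left(B \right)} + l\right)^{2} = \left(-11 - \frac{1}{404}\right)^{2} = \left(- \frac{4445}{404}\right)^{2} = \frac{19758025}{163216}$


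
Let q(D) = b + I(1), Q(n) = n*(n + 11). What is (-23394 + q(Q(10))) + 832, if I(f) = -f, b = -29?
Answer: -22592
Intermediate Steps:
Q(n) = n*(11 + n)
q(D) = -30 (q(D) = -29 - 1*1 = -29 - 1 = -30)
(-23394 + q(Q(10))) + 832 = (-23394 - 30) + 832 = -23424 + 832 = -22592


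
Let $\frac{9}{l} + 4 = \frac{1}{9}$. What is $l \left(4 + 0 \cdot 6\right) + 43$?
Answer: $\frac{1181}{35} \approx 33.743$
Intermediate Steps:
$l = - \frac{81}{35}$ ($l = \frac{9}{-4 + \frac{1}{9}} = \frac{9}{- \frac{35}{9}} = 9 \left(- \frac{9}{35}\right) = - \frac{81}{35} \approx -2.3143$)
$l \left(4 + 0 \cdot 6\right) + 43 = - \frac{81 \left(4 + 0 \cdot 6\right)}{35} + 43 = - \frac{81 \left(4 + 0\right)}{35} + 43 = \left(- \frac{81}{35}\right) 4 + 43 = - \frac{324}{35} + 43 = \frac{1181}{35}$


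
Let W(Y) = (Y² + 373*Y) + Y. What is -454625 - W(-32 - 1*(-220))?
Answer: -560281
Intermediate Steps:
W(Y) = Y² + 374*Y
-454625 - W(-32 - 1*(-220)) = -454625 - (-32 - 1*(-220))*(374 + (-32 - 1*(-220))) = -454625 - (-32 + 220)*(374 + (-32 + 220)) = -454625 - 188*(374 + 188) = -454625 - 188*562 = -454625 - 1*105656 = -454625 - 105656 = -560281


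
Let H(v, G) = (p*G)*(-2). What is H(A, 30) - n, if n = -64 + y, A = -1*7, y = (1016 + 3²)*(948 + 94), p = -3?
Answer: -1067806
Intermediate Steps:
y = 1068050 (y = (1016 + 9)*1042 = 1025*1042 = 1068050)
A = -7
H(v, G) = 6*G (H(v, G) = -3*G*(-2) = 6*G)
n = 1067986 (n = -64 + 1068050 = 1067986)
H(A, 30) - n = 6*30 - 1*1067986 = 180 - 1067986 = -1067806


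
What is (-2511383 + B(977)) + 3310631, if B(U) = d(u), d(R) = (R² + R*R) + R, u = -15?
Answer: 799683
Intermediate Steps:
d(R) = R + 2*R² (d(R) = (R² + R²) + R = 2*R² + R = R + 2*R²)
B(U) = 435 (B(U) = -15*(1 + 2*(-15)) = -15*(1 - 30) = -15*(-29) = 435)
(-2511383 + B(977)) + 3310631 = (-2511383 + 435) + 3310631 = -2510948 + 3310631 = 799683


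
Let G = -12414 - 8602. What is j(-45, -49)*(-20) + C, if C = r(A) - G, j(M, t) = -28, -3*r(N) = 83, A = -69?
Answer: 64645/3 ≈ 21548.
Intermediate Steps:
r(N) = -83/3 (r(N) = -⅓*83 = -83/3)
G = -21016
C = 62965/3 (C = -83/3 - 1*(-21016) = -83/3 + 21016 = 62965/3 ≈ 20988.)
j(-45, -49)*(-20) + C = -28*(-20) + 62965/3 = 560 + 62965/3 = 64645/3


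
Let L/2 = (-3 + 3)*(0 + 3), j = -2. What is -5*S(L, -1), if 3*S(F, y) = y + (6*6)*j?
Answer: 365/3 ≈ 121.67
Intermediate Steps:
L = 0 (L = 2*((-3 + 3)*(0 + 3)) = 2*(0*3) = 2*0 = 0)
S(F, y) = -24 + y/3 (S(F, y) = (y + (6*6)*(-2))/3 = (y + 36*(-2))/3 = (y - 72)/3 = (-72 + y)/3 = -24 + y/3)
-5*S(L, -1) = -5*(-24 + (⅓)*(-1)) = -5*(-24 - ⅓) = -5*(-73/3) = 365/3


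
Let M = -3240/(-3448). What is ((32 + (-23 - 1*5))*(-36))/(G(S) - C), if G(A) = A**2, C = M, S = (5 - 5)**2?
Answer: 6896/45 ≈ 153.24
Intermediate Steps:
S = 0 (S = 0**2 = 0)
M = 405/431 (M = -3240*(-1/3448) = 405/431 ≈ 0.93968)
C = 405/431 ≈ 0.93968
((32 + (-23 - 1*5))*(-36))/(G(S) - C) = ((32 + (-23 - 1*5))*(-36))/(0**2 - 1*405/431) = ((32 + (-23 - 5))*(-36))/(0 - 405/431) = ((32 - 28)*(-36))/(-405/431) = (4*(-36))*(-431/405) = -144*(-431/405) = 6896/45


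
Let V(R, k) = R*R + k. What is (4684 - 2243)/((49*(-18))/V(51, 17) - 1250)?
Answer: -456467/233813 ≈ -1.9523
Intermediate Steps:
V(R, k) = k + R² (V(R, k) = R² + k = k + R²)
(4684 - 2243)/((49*(-18))/V(51, 17) - 1250) = (4684 - 2243)/((49*(-18))/(17 + 51²) - 1250) = 2441/(-882/(17 + 2601) - 1250) = 2441/(-882/2618 - 1250) = 2441/(-882*1/2618 - 1250) = 2441/(-63/187 - 1250) = 2441/(-233813/187) = 2441*(-187/233813) = -456467/233813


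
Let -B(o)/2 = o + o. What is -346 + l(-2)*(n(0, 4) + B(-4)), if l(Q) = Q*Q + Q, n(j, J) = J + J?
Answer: -298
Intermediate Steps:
n(j, J) = 2*J
B(o) = -4*o (B(o) = -2*(o + o) = -4*o)
l(Q) = Q + Q² (l(Q) = Q² + Q = Q + Q²)
-346 + l(-2)*(n(0, 4) + B(-4)) = -346 + (-2*(1 - 2))*(2*4 - 4*(-4)) = -346 + (-2*(-1))*(8 + 16) = -346 + 2*24 = -346 + 48 = -298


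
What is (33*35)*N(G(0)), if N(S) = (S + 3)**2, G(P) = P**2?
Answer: 10395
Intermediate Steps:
N(S) = (3 + S)**2
(33*35)*N(G(0)) = (33*35)*(3 + 0**2)**2 = 1155*(3 + 0)**2 = 1155*3**2 = 1155*9 = 10395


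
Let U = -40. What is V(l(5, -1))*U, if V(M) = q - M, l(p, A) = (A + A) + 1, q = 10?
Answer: -440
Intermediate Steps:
l(p, A) = 1 + 2*A (l(p, A) = 2*A + 1 = 1 + 2*A)
V(M) = 10 - M
V(l(5, -1))*U = (10 - (1 + 2*(-1)))*(-40) = (10 - (1 - 2))*(-40) = (10 - 1*(-1))*(-40) = (10 + 1)*(-40) = 11*(-40) = -440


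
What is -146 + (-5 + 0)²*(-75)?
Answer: -2021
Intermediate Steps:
-146 + (-5 + 0)²*(-75) = -146 + (-5)²*(-75) = -146 + 25*(-75) = -146 - 1875 = -2021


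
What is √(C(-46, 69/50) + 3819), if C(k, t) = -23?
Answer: 2*√949 ≈ 61.612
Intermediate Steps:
√(C(-46, 69/50) + 3819) = √(-23 + 3819) = √3796 = 2*√949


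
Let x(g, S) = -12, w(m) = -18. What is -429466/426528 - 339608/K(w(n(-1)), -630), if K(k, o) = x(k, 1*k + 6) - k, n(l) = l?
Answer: -12071241485/213264 ≈ -56602.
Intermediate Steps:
K(k, o) = -12 - k
-429466/426528 - 339608/K(w(n(-1)), -630) = -429466/426528 - 339608/(-12 - 1*(-18)) = -429466*1/426528 - 339608/(-12 + 18) = -214733/213264 - 339608/6 = -214733/213264 - 339608*1/6 = -214733/213264 - 169804/3 = -12071241485/213264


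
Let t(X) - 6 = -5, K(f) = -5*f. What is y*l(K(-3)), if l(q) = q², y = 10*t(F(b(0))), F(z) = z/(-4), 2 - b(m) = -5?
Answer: 2250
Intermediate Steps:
b(m) = 7 (b(m) = 2 - 1*(-5) = 2 + 5 = 7)
F(z) = -z/4 (F(z) = z*(-¼) = -z/4)
t(X) = 1 (t(X) = 6 - 5 = 1)
y = 10 (y = 10*1 = 10)
y*l(K(-3)) = 10*(-5*(-3))² = 10*15² = 10*225 = 2250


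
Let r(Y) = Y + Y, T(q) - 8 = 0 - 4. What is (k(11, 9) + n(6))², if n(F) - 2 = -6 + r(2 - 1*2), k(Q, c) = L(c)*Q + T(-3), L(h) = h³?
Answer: 64304361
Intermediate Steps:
T(q) = 4 (T(q) = 8 + (0 - 4) = 8 - 4 = 4)
r(Y) = 2*Y
k(Q, c) = 4 + Q*c³ (k(Q, c) = c³*Q + 4 = Q*c³ + 4 = 4 + Q*c³)
n(F) = -4 (n(F) = 2 + (-6 + 2*(2 - 1*2)) = 2 + (-6 + 2*(2 - 2)) = 2 + (-6 + 2*0) = 2 + (-6 + 0) = 2 - 6 = -4)
(k(11, 9) + n(6))² = ((4 + 11*9³) - 4)² = ((4 + 11*729) - 4)² = ((4 + 8019) - 4)² = (8023 - 4)² = 8019² = 64304361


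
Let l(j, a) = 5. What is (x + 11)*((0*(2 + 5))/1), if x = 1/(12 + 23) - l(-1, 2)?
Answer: 0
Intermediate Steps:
x = -174/35 (x = 1/(12 + 23) - 1*5 = 1/35 - 5 = -174/35 ≈ -4.9714)
(x + 11)*((0*(2 + 5))/1) = (-174/35 + 11)*((0*(2 + 5))/1) = 211*((0*7)*1)/35 = 211*(0*1)/35 = (211/35)*0 = 0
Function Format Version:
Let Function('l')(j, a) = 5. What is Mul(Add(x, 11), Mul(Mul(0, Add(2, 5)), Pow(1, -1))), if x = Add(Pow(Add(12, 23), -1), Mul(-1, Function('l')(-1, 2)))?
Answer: 0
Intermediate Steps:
x = Rational(-174, 35) (x = Add(Pow(Add(12, 23), -1), Mul(-1, 5)) = Add(Pow(35, -1), -5) = Add(Rational(1, 35), -5) = Rational(-174, 35) ≈ -4.9714)
Mul(Add(x, 11), Mul(Mul(0, Add(2, 5)), Pow(1, -1))) = Mul(Add(Rational(-174, 35), 11), Mul(Mul(0, Add(2, 5)), Pow(1, -1))) = Mul(Rational(211, 35), Mul(Mul(0, 7), 1)) = Mul(Rational(211, 35), Mul(0, 1)) = Mul(Rational(211, 35), 0) = 0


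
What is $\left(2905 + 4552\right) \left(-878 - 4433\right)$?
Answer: $-39604127$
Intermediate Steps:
$\left(2905 + 4552\right) \left(-878 - 4433\right) = 7457 \left(-878 - 4433\right) = 7457 \left(-5311\right) = -39604127$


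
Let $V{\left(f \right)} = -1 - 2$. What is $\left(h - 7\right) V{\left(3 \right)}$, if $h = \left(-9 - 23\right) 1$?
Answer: $117$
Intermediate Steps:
$V{\left(f \right)} = -3$
$h = -32$ ($h = \left(-9 - 23\right) 1 = \left(-32\right) 1 = -32$)
$\left(h - 7\right) V{\left(3 \right)} = \left(-32 - 7\right) \left(-3\right) = \left(-39\right) \left(-3\right) = 117$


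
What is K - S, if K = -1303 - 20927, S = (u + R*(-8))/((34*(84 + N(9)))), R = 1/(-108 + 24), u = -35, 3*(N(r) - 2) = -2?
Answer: -1354428707/60928 ≈ -22230.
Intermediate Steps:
N(r) = 4/3 (N(r) = 2 + (⅓)*(-2) = 2 - ⅔ = 4/3)
R = -1/84 (R = 1/(-84) = -1/84 ≈ -0.011905)
S = -733/60928 (S = (-35 - 1/84*(-8))/((34*(84 + 4/3))) = (-35 + 2/21)/((34*(256/3))) = -733/(21*8704/3) = -733/21*3/8704 = -733/60928 ≈ -0.012031)
K = -22230
K - S = -22230 - 1*(-733/60928) = -22230 + 733/60928 = -1354428707/60928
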